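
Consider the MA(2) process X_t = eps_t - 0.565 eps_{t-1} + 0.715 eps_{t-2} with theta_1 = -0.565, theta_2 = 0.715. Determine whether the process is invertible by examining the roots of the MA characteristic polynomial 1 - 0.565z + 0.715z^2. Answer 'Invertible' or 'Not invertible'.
\text{Invertible}

The MA(q) characteristic polynomial is P(z) = 1 - 0.565z + 0.715z^2.
Invertibility requires all roots to lie outside the unit circle, i.e. |z| > 1 for every root.
Set 1 + (-0.565) z + (0.715) z^2 = 0, i.e. a z^2 + b z + c = 0 with a = 0.715, b = -0.565, c = 1.
Discriminant D = b^2 - 4ac = (-0.565)^2 - 4*(0.715)*1 = 0.319225 - (2.86) = -2.540775.
D < 0, so the roots are the complex-conjugate pair z = (-b +/- i sqrt(-D)) / (2a) = 0.3951 +/- 1.1147i.
For a conjugate pair |z|^2 = z * conj(z) = (product of roots) = c/a = 1/(0.715) = 1.398601, so |z| = sqrt(1.398601) = 1.1826 for both roots.
Moduli of all roots: 1.1826, 1.1826.
All moduli strictly greater than 1? Yes.
Verdict: Invertible.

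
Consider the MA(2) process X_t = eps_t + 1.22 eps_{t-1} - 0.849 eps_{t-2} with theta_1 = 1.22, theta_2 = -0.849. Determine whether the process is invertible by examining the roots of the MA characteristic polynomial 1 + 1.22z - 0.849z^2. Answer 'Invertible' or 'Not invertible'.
\text{Not invertible}

The MA(q) characteristic polynomial is P(z) = 1 + 1.22z - 0.849z^2.
Invertibility requires all roots to lie outside the unit circle, i.e. |z| > 1 for every root.
Set 1 + (1.22) z + (-0.849) z^2 = 0, i.e. a z^2 + b z + c = 0 with a = -0.849, b = 1.22, c = 1.
Discriminant D = b^2 - 4ac = (1.22)^2 - 4*(-0.849)*1 = 1.4884 - (-3.396) = 4.8844.
D >= 0, so the roots are real: z = (-b +/- sqrt(D)) / (2a) = (-1.22 +/- 2.210068) / (-1.698).
  z_1 = (-1.22 + 2.210068) / (-1.698) = -0.5831,   |z_1| = 0.5831.
  z_2 = (-1.22 - 2.210068) / (-1.698) = 2.0201,   |z_2| = 2.0201.
Moduli of all roots: 0.5831, 2.0201.
All moduli strictly greater than 1? No.
Verdict: Not invertible.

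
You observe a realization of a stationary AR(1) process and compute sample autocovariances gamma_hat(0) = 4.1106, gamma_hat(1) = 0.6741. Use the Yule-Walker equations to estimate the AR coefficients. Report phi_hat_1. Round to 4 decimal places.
\hat\phi_{1} = 0.1640

The Yule-Walker equations for an AR(p) process read, in matrix form,
  Gamma_p phi = r_p,   with   (Gamma_p)_{ij} = gamma(|i - j|),
                       (r_p)_i = gamma(i),   i,j = 1..p.
Substitute the sample gammas (Toeplitz matrix and right-hand side of size 1):
  Gamma_p = [[4.1106]]
  r_p     = [0.6741]
With p = 1 this is the single equation gamma(0) phi_1 = gamma(1):
  phi_hat_1 = gamma(1) / gamma(0) = 0.6741 / 4.1106 = 0.1640.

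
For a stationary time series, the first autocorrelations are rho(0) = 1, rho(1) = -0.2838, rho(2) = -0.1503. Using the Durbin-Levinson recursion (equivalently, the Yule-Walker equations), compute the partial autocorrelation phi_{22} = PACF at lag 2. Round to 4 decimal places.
\phi_{22} = -0.2511

The PACF at lag k is phi_{kk}, the last component of the solution
to the Yule-Walker system G_k phi = r_k where
  (G_k)_{ij} = rho(|i - j|), (r_k)_i = rho(i), i,j = 1..k.
Equivalently, Durbin-Levinson gives phi_{kk} iteratively:
  phi_{11} = rho(1)
  phi_{kk} = [rho(k) - sum_{j=1..k-1} phi_{k-1,j} rho(k-j)]
            / [1 - sum_{j=1..k-1} phi_{k-1,j} rho(j)],
  phi_{k,j} = phi_{k-1,j} - phi_{kk} phi_{k-1,k-j},  j = 1..k-1.
Step k = 1:
  phi_11 = rho(1) = -0.2838.
Step k = 2:
  phi_22 = [rho(2) - phi_11 rho(1)] / [1 - phi_11 rho(1)] = [-0.1503 - (-0.2838)(-0.2838)] / [1 - (-0.2838)(-0.2838)]
         = -0.23084244 / 0.91945756 = -0.2511.
Therefore phi_{22} = -0.2511.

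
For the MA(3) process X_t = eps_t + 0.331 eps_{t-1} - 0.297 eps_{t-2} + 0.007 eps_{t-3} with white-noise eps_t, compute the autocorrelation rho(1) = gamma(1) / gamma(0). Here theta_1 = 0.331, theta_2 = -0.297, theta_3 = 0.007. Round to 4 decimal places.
\rho(1) = 0.1925

For an MA(q) process with theta_0 = 1, the autocovariance is
  gamma(k) = sigma^2 * sum_{i=0..q-k} theta_i * theta_{i+k},
and rho(k) = gamma(k) / gamma(0). Sigma^2 cancels.
  numerator   = (1)*(0.331) + (0.331)*(-0.297) + (-0.297)*(0.007) = 0.230614.
  denominator = (1)^2 + (0.331)^2 + (-0.297)^2 + (0.007)^2 = 1.197819.
  rho(1) = 0.230614 / 1.197819 = 0.1925.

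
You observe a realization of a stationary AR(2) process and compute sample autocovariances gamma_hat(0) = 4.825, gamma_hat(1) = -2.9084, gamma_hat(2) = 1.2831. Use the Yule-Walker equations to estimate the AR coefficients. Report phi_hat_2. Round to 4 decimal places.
\hat\phi_{2} = -0.1530

The Yule-Walker equations for an AR(p) process read, in matrix form,
  Gamma_p phi = r_p,   with   (Gamma_p)_{ij} = gamma(|i - j|),
                       (r_p)_i = gamma(i),   i,j = 1..p.
Substitute the sample gammas (Toeplitz matrix and right-hand side of size 2):
  Gamma_p = [[4.825, -2.9084], [-2.9084, 4.825]]
  r_p     = [-2.9084, 1.2831]
Written out:
  4.825 phi_1 - 2.9084 phi_2 = -2.9084
  -2.9084 phi_1 + 4.825 phi_2 = 1.2831
Solve by Cramer's rule:
  det = gamma(0)^2 - gamma(1)^2 = (4.825)^2 - (-2.9084)^2 = 23.280625 - 8.45879056 = 14.82183444
  phi_hat_1 = [gamma(1) gamma(0) - gamma(1) gamma(2)] / det = [(-2.9084)(4.825) - (-2.9084)(1.2831)] / 14.82183444 = -10.30126196 / 14.82183444 = -0.695
  phi_hat_2 = [gamma(0) gamma(2) - gamma(1)^2] / det = [(4.825)(1.2831) - (-2.9084)^2] / 14.82183444 = -2.26783306 / 14.82183444 = -0.153
So phi_hat = [-0.6950, -0.1530].
Therefore phi_hat_2 = -0.1530.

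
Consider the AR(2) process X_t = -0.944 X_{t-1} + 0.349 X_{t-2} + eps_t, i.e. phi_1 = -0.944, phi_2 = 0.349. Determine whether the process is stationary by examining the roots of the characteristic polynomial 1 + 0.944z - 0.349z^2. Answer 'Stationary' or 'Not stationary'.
\text{Not stationary}

The AR(p) characteristic polynomial is P(z) = 1 + 0.944z - 0.349z^2.
Stationarity requires all roots to lie outside the unit circle, i.e. |z| > 1 for every root.
Set 1 + (0.944) z + (-0.349) z^2 = 0, i.e. a z^2 + b z + c = 0 with a = -0.349, b = 0.944, c = 1.
Discriminant D = b^2 - 4ac = (0.944)^2 - 4*(-0.349)*1 = 0.891136 - (-1.396) = 2.287136.
D >= 0, so the roots are real: z = (-b +/- sqrt(D)) / (2a) = (-0.944 +/- 1.512328) / (-0.698).
  z_1 = (-0.944 + 1.512328) / (-0.698) = -0.8142,   |z_1| = 0.8142.
  z_2 = (-0.944 - 1.512328) / (-0.698) = 3.5191,   |z_2| = 3.5191.
Moduli of all roots: 0.8142, 3.5191.
All moduli strictly greater than 1? No.
Verdict: Not stationary.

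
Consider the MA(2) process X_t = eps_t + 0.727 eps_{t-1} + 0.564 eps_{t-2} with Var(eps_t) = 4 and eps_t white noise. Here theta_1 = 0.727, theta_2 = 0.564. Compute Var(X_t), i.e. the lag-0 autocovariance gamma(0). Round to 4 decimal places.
\gamma(0) = 7.3865

For an MA(q) process X_t = eps_t + sum_i theta_i eps_{t-i} with
Var(eps_t) = sigma^2, the variance is
  gamma(0) = sigma^2 * (1 + sum_i theta_i^2).
  sum_i theta_i^2 = (0.727)^2 + (0.564)^2 = 0.528529 + 0.318096 = 0.846625.
  gamma(0) = 4 * (1 + 0.846625) = 4 * 1.846625 = 7.3865.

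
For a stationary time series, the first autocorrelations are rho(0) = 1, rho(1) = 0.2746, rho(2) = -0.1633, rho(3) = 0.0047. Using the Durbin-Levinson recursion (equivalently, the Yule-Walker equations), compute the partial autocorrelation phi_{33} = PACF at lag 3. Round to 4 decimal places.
\phi_{33} = 0.1530

The PACF at lag k is phi_{kk}, the last component of the solution
to the Yule-Walker system G_k phi = r_k where
  (G_k)_{ij} = rho(|i - j|), (r_k)_i = rho(i), i,j = 1..k.
Equivalently, Durbin-Levinson gives phi_{kk} iteratively:
  phi_{11} = rho(1)
  phi_{kk} = [rho(k) - sum_{j=1..k-1} phi_{k-1,j} rho(k-j)]
            / [1 - sum_{j=1..k-1} phi_{k-1,j} rho(j)],
  phi_{k,j} = phi_{k-1,j} - phi_{kk} phi_{k-1,k-j},  j = 1..k-1.
Step k = 1:
  phi_11 = rho(1) = 0.2746.
Step k = 2:
  phi_22 = [rho(2) - phi_11 rho(1)] / [1 - phi_11 rho(1)] = [-0.1633 - (0.2746)(0.2746)] / [1 - (0.2746)(0.2746)]
         = -0.23870516 / 0.92459484 = -0.258173.
  Update: phi_21 = phi_11 - phi_22 phi_11 = 0.2746 - (-0.258173)(0.2746) = 0.345494.
Step k = 3:
  phi_33 = [rho(3) - phi_21 rho(2) - phi_22 rho(1)] / [1 - phi_21 rho(1) - phi_22 rho(2)]
    numerator   = 0.0047 - (0.345494)(-0.1633) - (-0.258173)(0.2746) = 0.13201343
    denominator = 1 - (0.345494)(0.2746) - (-0.258173)(-0.1633) = 0.86296768
  phi_33 = 0.13201343 / 0.86296768 = 0.153.
Therefore phi_{33} = 0.1530.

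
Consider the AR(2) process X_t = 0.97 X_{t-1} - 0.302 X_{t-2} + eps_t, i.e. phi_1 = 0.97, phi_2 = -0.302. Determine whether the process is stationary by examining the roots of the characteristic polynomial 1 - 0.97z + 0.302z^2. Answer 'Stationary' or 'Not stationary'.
\text{Stationary}

The AR(p) characteristic polynomial is P(z) = 1 - 0.97z + 0.302z^2.
Stationarity requires all roots to lie outside the unit circle, i.e. |z| > 1 for every root.
Set 1 + (-0.97) z + (0.302) z^2 = 0, i.e. a z^2 + b z + c = 0 with a = 0.302, b = -0.97, c = 1.
Discriminant D = b^2 - 4ac = (-0.97)^2 - 4*(0.302)*1 = 0.9409 - (1.208) = -0.2671.
D < 0, so the roots are the complex-conjugate pair z = (-b +/- i sqrt(-D)) / (2a) = 1.606 +/- 0.8557i.
For a conjugate pair |z|^2 = z * conj(z) = (product of roots) = c/a = 1/(0.302) = 3.311258, so |z| = sqrt(3.311258) = 1.8197 for both roots.
Moduli of all roots: 1.8197, 1.8197.
All moduli strictly greater than 1? Yes.
Verdict: Stationary.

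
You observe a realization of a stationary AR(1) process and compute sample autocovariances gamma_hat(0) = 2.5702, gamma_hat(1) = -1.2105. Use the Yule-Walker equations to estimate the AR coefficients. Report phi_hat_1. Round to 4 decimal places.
\hat\phi_{1} = -0.4710

The Yule-Walker equations for an AR(p) process read, in matrix form,
  Gamma_p phi = r_p,   with   (Gamma_p)_{ij} = gamma(|i - j|),
                       (r_p)_i = gamma(i),   i,j = 1..p.
Substitute the sample gammas (Toeplitz matrix and right-hand side of size 1):
  Gamma_p = [[2.5702]]
  r_p     = [-1.2105]
With p = 1 this is the single equation gamma(0) phi_1 = gamma(1):
  phi_hat_1 = gamma(1) / gamma(0) = -1.2105 / 2.5702 = -0.4710.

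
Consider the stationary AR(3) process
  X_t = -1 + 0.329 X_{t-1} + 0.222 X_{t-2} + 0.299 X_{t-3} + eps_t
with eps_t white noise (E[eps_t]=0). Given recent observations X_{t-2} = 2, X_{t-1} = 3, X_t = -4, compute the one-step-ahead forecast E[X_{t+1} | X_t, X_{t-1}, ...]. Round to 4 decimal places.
E[X_{t+1} \mid \mathcal F_t] = -1.0520

For an AR(p) model X_t = c + sum_i phi_i X_{t-i} + eps_t, the
one-step-ahead conditional mean is
  E[X_{t+1} | X_t, ...] = c + sum_i phi_i X_{t+1-i}.
Substitute known values:
  E[X_{t+1} | ...] = -1 + (0.329) * (-4) + (0.222) * (3) + (0.299) * (2)
                   = -1.0520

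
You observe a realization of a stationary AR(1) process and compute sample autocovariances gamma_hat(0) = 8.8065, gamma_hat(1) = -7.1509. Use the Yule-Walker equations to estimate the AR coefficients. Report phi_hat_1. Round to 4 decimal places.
\hat\phi_{1} = -0.8120

The Yule-Walker equations for an AR(p) process read, in matrix form,
  Gamma_p phi = r_p,   with   (Gamma_p)_{ij} = gamma(|i - j|),
                       (r_p)_i = gamma(i),   i,j = 1..p.
Substitute the sample gammas (Toeplitz matrix and right-hand side of size 1):
  Gamma_p = [[8.8065]]
  r_p     = [-7.1509]
With p = 1 this is the single equation gamma(0) phi_1 = gamma(1):
  phi_hat_1 = gamma(1) / gamma(0) = -7.1509 / 8.8065 = -0.8120.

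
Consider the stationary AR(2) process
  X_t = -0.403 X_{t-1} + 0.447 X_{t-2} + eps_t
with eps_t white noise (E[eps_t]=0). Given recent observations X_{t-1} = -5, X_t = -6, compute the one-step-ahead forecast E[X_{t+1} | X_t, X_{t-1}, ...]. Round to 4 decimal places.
E[X_{t+1} \mid \mathcal F_t] = 0.1830

For an AR(p) model X_t = c + sum_i phi_i X_{t-i} + eps_t, the
one-step-ahead conditional mean is
  E[X_{t+1} | X_t, ...] = c + sum_i phi_i X_{t+1-i}.
Substitute known values:
  E[X_{t+1} | ...] = (-0.403) * (-6) + (0.447) * (-5)
                   = 0.1830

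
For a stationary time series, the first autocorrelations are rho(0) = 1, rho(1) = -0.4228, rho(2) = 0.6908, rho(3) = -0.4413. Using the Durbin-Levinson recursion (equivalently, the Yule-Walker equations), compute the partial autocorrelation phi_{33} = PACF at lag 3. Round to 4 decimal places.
\phi_{33} = -0.1349

The PACF at lag k is phi_{kk}, the last component of the solution
to the Yule-Walker system G_k phi = r_k where
  (G_k)_{ij} = rho(|i - j|), (r_k)_i = rho(i), i,j = 1..k.
Equivalently, Durbin-Levinson gives phi_{kk} iteratively:
  phi_{11} = rho(1)
  phi_{kk} = [rho(k) - sum_{j=1..k-1} phi_{k-1,j} rho(k-j)]
            / [1 - sum_{j=1..k-1} phi_{k-1,j} rho(j)],
  phi_{k,j} = phi_{k-1,j} - phi_{kk} phi_{k-1,k-j},  j = 1..k-1.
Step k = 1:
  phi_11 = rho(1) = -0.4228.
Step k = 2:
  phi_22 = [rho(2) - phi_11 rho(1)] / [1 - phi_11 rho(1)] = [0.6908 - (-0.4228)(-0.4228)] / [1 - (-0.4228)(-0.4228)]
         = 0.51204016 / 0.82124016 = 0.623496.
  Update: phi_21 = phi_11 - phi_22 phi_11 = -0.4228 - (0.623496)(-0.4228) = -0.159186.
Step k = 3:
  phi_33 = [rho(3) - phi_21 rho(2) - phi_22 rho(1)] / [1 - phi_21 rho(1) - phi_22 rho(2)]
    numerator   = -0.4413 - (-0.159186)(0.6908) - (0.623496)(-0.4228) = -0.06772024
    denominator = 1 - (-0.159186)(-0.4228) - (0.623496)(0.6908) = 0.50198504
  phi_33 = -0.06772024 / 0.50198504 = -0.1349.
Therefore phi_{33} = -0.1349.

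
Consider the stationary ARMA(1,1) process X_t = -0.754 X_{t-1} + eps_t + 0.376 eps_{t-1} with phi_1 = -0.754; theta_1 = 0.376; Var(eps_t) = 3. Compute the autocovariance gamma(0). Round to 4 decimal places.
\gamma(0) = 3.9934

Multiply the model equation by X_{t-k} and take expectations. With theta_0 = psi_0 = 1 and psi_j the MA(infinity) weights, this gives
  gamma(k) - sum_i phi_i gamma(k-i) = c_k,
  c_k = sigma^2 * sum_{j=k..q} theta_j psi_{j-k}   (c_k = 0 for k > q),
using gamma(-m) = gamma(m).
psi-weights needed (psi_j = theta_j + sum_i phi_i psi_{j-i}):
  psi_1 = theta_1 + phi_1 = 0.376 + (-0.754) = -0.378
Right-hand sides:
  c_0 = sigma^2 (1 + theta_1 psi_1) = 3 * (1 + (0.376)(-0.378)) = 3 * 0.857872 = 2.573616
  c_1 = sigma^2 theta_1 = 3 * (0.376) = 1.128
  c_2 = 0
Equations for k = 0 and k = 1 (AR order 1):
  gamma(0) = phi_1 gamma(1) + c_0
  gamma(1) = phi_1 gamma(0) + c_1
Substituting the second into the first: gamma(0) (1 - phi_1^2) = c_0 + phi_1 c_1, so
  gamma(0) = (c_0 + phi_1 c_1) / (1 - phi_1^2) = (2.573616 + (-0.754)(1.128)) / (1 - (-0.754)^2) = 1.723104 / 0.431484 = 3.993437.
Therefore gamma(0) = 3.9934 (to 4 decimal places).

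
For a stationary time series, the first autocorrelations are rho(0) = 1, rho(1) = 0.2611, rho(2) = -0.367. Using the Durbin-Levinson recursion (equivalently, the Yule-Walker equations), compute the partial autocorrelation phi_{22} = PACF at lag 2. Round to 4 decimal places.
\phi_{22} = -0.4670

The PACF at lag k is phi_{kk}, the last component of the solution
to the Yule-Walker system G_k phi = r_k where
  (G_k)_{ij} = rho(|i - j|), (r_k)_i = rho(i), i,j = 1..k.
Equivalently, Durbin-Levinson gives phi_{kk} iteratively:
  phi_{11} = rho(1)
  phi_{kk} = [rho(k) - sum_{j=1..k-1} phi_{k-1,j} rho(k-j)]
            / [1 - sum_{j=1..k-1} phi_{k-1,j} rho(j)],
  phi_{k,j} = phi_{k-1,j} - phi_{kk} phi_{k-1,k-j},  j = 1..k-1.
Step k = 1:
  phi_11 = rho(1) = 0.2611.
Step k = 2:
  phi_22 = [rho(2) - phi_11 rho(1)] / [1 - phi_11 rho(1)] = [-0.367 - (0.2611)(0.2611)] / [1 - (0.2611)(0.2611)]
         = -0.43517321 / 0.93182679 = -0.467.
Therefore phi_{22} = -0.4670.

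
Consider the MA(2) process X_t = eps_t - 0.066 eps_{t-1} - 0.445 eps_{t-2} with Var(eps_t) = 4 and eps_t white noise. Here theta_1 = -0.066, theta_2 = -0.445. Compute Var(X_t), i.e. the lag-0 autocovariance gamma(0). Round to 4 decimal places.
\gamma(0) = 4.8095

For an MA(q) process X_t = eps_t + sum_i theta_i eps_{t-i} with
Var(eps_t) = sigma^2, the variance is
  gamma(0) = sigma^2 * (1 + sum_i theta_i^2).
  sum_i theta_i^2 = (-0.066)^2 + (-0.445)^2 = 0.004356 + 0.198025 = 0.202381.
  gamma(0) = 4 * (1 + 0.202381) = 4 * 1.202381 = 4.809524, which rounds to 4.8095.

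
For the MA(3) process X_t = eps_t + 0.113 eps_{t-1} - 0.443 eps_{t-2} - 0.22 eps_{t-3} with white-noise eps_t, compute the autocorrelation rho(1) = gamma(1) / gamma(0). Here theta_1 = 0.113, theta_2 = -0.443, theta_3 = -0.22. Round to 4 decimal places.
\rho(1) = 0.1276

For an MA(q) process with theta_0 = 1, the autocovariance is
  gamma(k) = sigma^2 * sum_{i=0..q-k} theta_i * theta_{i+k},
and rho(k) = gamma(k) / gamma(0). Sigma^2 cancels.
  numerator   = (1)*(0.113) + (0.113)*(-0.443) + (-0.443)*(-0.22) = 0.160401.
  denominator = (1)^2 + (0.113)^2 + (-0.443)^2 + (-0.22)^2 = 1.257418.
  rho(1) = 0.160401 / 1.257418 = 0.1276.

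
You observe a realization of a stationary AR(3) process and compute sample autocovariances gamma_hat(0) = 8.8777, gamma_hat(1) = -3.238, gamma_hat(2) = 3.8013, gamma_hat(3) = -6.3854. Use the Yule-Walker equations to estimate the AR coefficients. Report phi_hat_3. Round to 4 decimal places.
\hat\phi_{3} = -0.6420

The Yule-Walker equations for an AR(p) process read, in matrix form,
  Gamma_p phi = r_p,   with   (Gamma_p)_{ij} = gamma(|i - j|),
                       (r_p)_i = gamma(i),   i,j = 1..p.
Substitute the sample gammas (Toeplitz matrix and right-hand side of size 3):
  Gamma_p = [[8.8777, -3.238, 3.8013], [-3.238, 8.8777, -3.238], [3.8013, -3.238, 8.8777]]
  r_p     = [-3.238, 3.8013, -6.3854]
Written out (R1..R3):
  (R1) 8.8777 phi_1 - 3.238 phi_2 + 3.8013 phi_3 = -3.238
  (R2) -3.238 phi_1 + 8.8777 phi_2 - 3.238 phi_3 = 3.8013
  (R3) 3.8013 phi_1 - 3.238 phi_2 + 8.8777 phi_3 = -6.3854
Gaussian elimination:
  R2 <- R2 - (-3.238/8.8777) R1 = R2 - (-0.364734) R1:  7.696691 phi_2 - 1.851536 phi_3 = 2.620291
  R3 <- R3 - (3.8013/8.8777) R1 = R3 - (0.428185) R1:  -1.851536 phi_2 + 7.250039 phi_3 = -4.998936
  R3 <- R3 - (-1.851536/7.696691) R2 = R3 - (-0.240563) R2:  6.804629 phi_3 = -4.368592
Back-substitution:
  phi_hat_3 = -4.368592 / 6.804629 = -0.642003
  phi_hat_2 = (2.620291 - (-1.851536)(-0.642003)) / 7.696691 = 0.186002
  phi_hat_1 = (-3.238 - (-3.238)(0.186002) - (3.8013)(-0.642003)) / 8.8777 = -0.021997
So phi_hat = [-0.0220, 0.1860, -0.6420].
Therefore phi_hat_3 = -0.6420.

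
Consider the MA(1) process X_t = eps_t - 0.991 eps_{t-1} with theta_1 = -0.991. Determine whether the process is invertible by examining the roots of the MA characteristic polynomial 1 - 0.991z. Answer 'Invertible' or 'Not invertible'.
\text{Invertible}

The MA(q) characteristic polynomial is P(z) = 1 - 0.991z.
Invertibility requires all roots to lie outside the unit circle, i.e. |z| > 1 for every root.
This is linear in z: 1 + (-0.991) z = 0  =>  z = -1/(-0.991) = 1.009082,  |z| = 1.009082.
Moduli of all roots: 1.0091.
All moduli strictly greater than 1? Yes.
Verdict: Invertible.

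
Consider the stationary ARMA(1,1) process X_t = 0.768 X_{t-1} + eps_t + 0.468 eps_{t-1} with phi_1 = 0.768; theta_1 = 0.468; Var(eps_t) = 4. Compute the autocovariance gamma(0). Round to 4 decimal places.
\gamma(0) = 18.8980

Multiply the model equation by X_{t-k} and take expectations. With theta_0 = psi_0 = 1 and psi_j the MA(infinity) weights, this gives
  gamma(k) - sum_i phi_i gamma(k-i) = c_k,
  c_k = sigma^2 * sum_{j=k..q} theta_j psi_{j-k}   (c_k = 0 for k > q),
using gamma(-m) = gamma(m).
psi-weights needed (psi_j = theta_j + sum_i phi_i psi_{j-i}):
  psi_1 = theta_1 + phi_1 = 0.468 + (0.768) = 1.236
Right-hand sides:
  c_0 = sigma^2 (1 + theta_1 psi_1) = 4 * (1 + (0.468)(1.236)) = 4 * 1.578448 = 6.313792
  c_1 = sigma^2 theta_1 = 4 * (0.468) = 1.872
  c_2 = 0
Equations for k = 0 and k = 1 (AR order 1):
  gamma(0) = phi_1 gamma(1) + c_0
  gamma(1) = phi_1 gamma(0) + c_1
Substituting the second into the first: gamma(0) (1 - phi_1^2) = c_0 + phi_1 c_1, so
  gamma(0) = (c_0 + phi_1 c_1) / (1 - phi_1^2) = (6.313792 + (0.768)(1.872)) / (1 - (0.768)^2) = 7.751488 / 0.410176 = 18.897956.
Therefore gamma(0) = 18.8980 (to 4 decimal places).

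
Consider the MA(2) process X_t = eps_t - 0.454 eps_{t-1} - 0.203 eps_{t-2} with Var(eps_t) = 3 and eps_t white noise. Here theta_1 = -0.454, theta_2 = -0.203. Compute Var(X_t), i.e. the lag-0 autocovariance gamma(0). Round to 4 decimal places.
\gamma(0) = 3.7420

For an MA(q) process X_t = eps_t + sum_i theta_i eps_{t-i} with
Var(eps_t) = sigma^2, the variance is
  gamma(0) = sigma^2 * (1 + sum_i theta_i^2).
  sum_i theta_i^2 = (-0.454)^2 + (-0.203)^2 = 0.206116 + 0.041209 = 0.247325.
  gamma(0) = 3 * (1 + 0.247325) = 3 * 1.247325 = 3.741975, which rounds to 3.7420.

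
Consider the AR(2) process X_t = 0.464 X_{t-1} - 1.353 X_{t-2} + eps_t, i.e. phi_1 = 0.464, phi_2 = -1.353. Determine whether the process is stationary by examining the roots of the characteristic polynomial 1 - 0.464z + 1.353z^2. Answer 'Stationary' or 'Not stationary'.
\text{Not stationary}

The AR(p) characteristic polynomial is P(z) = 1 - 0.464z + 1.353z^2.
Stationarity requires all roots to lie outside the unit circle, i.e. |z| > 1 for every root.
Set 1 + (-0.464) z + (1.353) z^2 = 0, i.e. a z^2 + b z + c = 0 with a = 1.353, b = -0.464, c = 1.
Discriminant D = b^2 - 4ac = (-0.464)^2 - 4*(1.353)*1 = 0.215296 - (5.412) = -5.196704.
D < 0, so the roots are the complex-conjugate pair z = (-b +/- i sqrt(-D)) / (2a) = 0.1715 +/- 0.8424i.
For a conjugate pair |z|^2 = z * conj(z) = (product of roots) = c/a = 1/(1.353) = 0.739098, so |z| = sqrt(0.739098) = 0.8597 for both roots.
Moduli of all roots: 0.8597, 0.8597.
All moduli strictly greater than 1? No.
Verdict: Not stationary.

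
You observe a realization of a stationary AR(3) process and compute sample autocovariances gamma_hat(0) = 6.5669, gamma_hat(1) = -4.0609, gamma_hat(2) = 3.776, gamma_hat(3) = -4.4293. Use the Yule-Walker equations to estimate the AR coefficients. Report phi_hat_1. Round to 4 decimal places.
\hat\phi_{1} = -0.2930

The Yule-Walker equations for an AR(p) process read, in matrix form,
  Gamma_p phi = r_p,   with   (Gamma_p)_{ij} = gamma(|i - j|),
                       (r_p)_i = gamma(i),   i,j = 1..p.
Substitute the sample gammas (Toeplitz matrix and right-hand side of size 3):
  Gamma_p = [[6.5669, -4.0609, 3.776], [-4.0609, 6.5669, -4.0609], [3.776, -4.0609, 6.5669]]
  r_p     = [-4.0609, 3.776, -4.4293]
Written out (R1..R3):
  (R1) 6.5669 phi_1 - 4.0609 phi_2 + 3.776 phi_3 = -4.0609
  (R2) -4.0609 phi_1 + 6.5669 phi_2 - 4.0609 phi_3 = 3.776
  (R3) 3.776 phi_1 - 4.0609 phi_2 + 6.5669 phi_3 = -4.4293
Gaussian elimination:
  R2 <- R2 - (-4.0609/6.5669) R1 = R2 - (-0.618389) R1:  4.055683 phi_2 - 1.725862 phi_3 = 1.264783
  R3 <- R3 - (3.776/6.5669) R1 = R3 - (0.575005) R1:  -1.725862 phi_2 + 4.395681 phi_3 = -2.094262
  R3 <- R3 - (-1.725862/4.055683) R2 = R3 - (-0.425542) R2:  3.661255 phi_3 = -1.556044
Back-substitution:
  phi_hat_3 = -1.556044 / 3.661255 = -0.425003
  phi_hat_2 = (1.264783 - (-1.725862)(-0.425003)) / 4.055683 = 0.130998
  phi_hat_1 = (-4.0609 - (-4.0609)(0.130998) - (3.776)(-0.425003)) / 6.5669 = -0.293003
So phi_hat = [-0.2930, 0.1310, -0.4250].
Therefore phi_hat_1 = -0.2930.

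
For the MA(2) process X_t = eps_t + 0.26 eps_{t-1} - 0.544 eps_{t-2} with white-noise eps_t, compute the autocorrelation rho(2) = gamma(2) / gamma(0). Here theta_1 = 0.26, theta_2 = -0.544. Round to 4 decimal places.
\rho(2) = -0.3990

For an MA(q) process with theta_0 = 1, the autocovariance is
  gamma(k) = sigma^2 * sum_{i=0..q-k} theta_i * theta_{i+k},
and rho(k) = gamma(k) / gamma(0). Sigma^2 cancels.
  numerator   = (1)*(-0.544) = -0.544.
  denominator = (1)^2 + (0.26)^2 + (-0.544)^2 = 1.363536.
  rho(2) = -0.544 / 1.363536 = -0.3990.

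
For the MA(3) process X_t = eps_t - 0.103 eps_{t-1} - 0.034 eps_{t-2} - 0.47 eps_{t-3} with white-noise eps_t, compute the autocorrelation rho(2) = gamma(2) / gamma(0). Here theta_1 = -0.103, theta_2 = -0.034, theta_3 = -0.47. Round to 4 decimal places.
\rho(2) = 0.0117

For an MA(q) process with theta_0 = 1, the autocovariance is
  gamma(k) = sigma^2 * sum_{i=0..q-k} theta_i * theta_{i+k},
and rho(k) = gamma(k) / gamma(0). Sigma^2 cancels.
  numerator   = (1)*(-0.034) + (-0.103)*(-0.47) = 0.01441.
  denominator = (1)^2 + (-0.103)^2 + (-0.034)^2 + (-0.47)^2 = 1.232665.
  rho(2) = 0.01441 / 1.232665 = 0.0117.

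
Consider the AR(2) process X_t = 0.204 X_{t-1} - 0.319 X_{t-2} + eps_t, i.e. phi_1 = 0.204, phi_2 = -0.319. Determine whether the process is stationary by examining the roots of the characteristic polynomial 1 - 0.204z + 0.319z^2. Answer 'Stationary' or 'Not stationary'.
\text{Stationary}

The AR(p) characteristic polynomial is P(z) = 1 - 0.204z + 0.319z^2.
Stationarity requires all roots to lie outside the unit circle, i.e. |z| > 1 for every root.
Set 1 + (-0.204) z + (0.319) z^2 = 0, i.e. a z^2 + b z + c = 0 with a = 0.319, b = -0.204, c = 1.
Discriminant D = b^2 - 4ac = (-0.204)^2 - 4*(0.319)*1 = 0.041616 - (1.276) = -1.234384.
D < 0, so the roots are the complex-conjugate pair z = (-b +/- i sqrt(-D)) / (2a) = 0.3197 +/- 1.7414i.
For a conjugate pair |z|^2 = z * conj(z) = (product of roots) = c/a = 1/(0.319) = 3.134796, so |z| = sqrt(3.134796) = 1.7705 for both roots.
Moduli of all roots: 1.7705, 1.7705.
All moduli strictly greater than 1? Yes.
Verdict: Stationary.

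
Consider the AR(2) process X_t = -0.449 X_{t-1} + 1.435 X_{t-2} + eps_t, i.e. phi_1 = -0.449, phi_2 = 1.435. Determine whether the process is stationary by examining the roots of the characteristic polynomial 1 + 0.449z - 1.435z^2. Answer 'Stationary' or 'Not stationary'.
\text{Not stationary}

The AR(p) characteristic polynomial is P(z) = 1 + 0.449z - 1.435z^2.
Stationarity requires all roots to lie outside the unit circle, i.e. |z| > 1 for every root.
Set 1 + (0.449) z + (-1.435) z^2 = 0, i.e. a z^2 + b z + c = 0 with a = -1.435, b = 0.449, c = 1.
Discriminant D = b^2 - 4ac = (0.449)^2 - 4*(-1.435)*1 = 0.201601 - (-5.74) = 5.941601.
D >= 0, so the roots are real: z = (-b +/- sqrt(D)) / (2a) = (-0.449 +/- 2.43754) / (-2.87).
  z_1 = (-0.449 + 2.43754) / (-2.87) = -0.6929,   |z_1| = 0.6929.
  z_2 = (-0.449 - 2.43754) / (-2.87) = 1.0058,   |z_2| = 1.0058.
Moduli of all roots: 0.6929, 1.0058.
All moduli strictly greater than 1? No.
Verdict: Not stationary.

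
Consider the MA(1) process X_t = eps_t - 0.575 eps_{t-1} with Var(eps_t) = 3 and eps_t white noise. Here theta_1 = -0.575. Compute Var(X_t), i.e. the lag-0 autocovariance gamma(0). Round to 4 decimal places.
\gamma(0) = 3.9919

For an MA(q) process X_t = eps_t + sum_i theta_i eps_{t-i} with
Var(eps_t) = sigma^2, the variance is
  gamma(0) = sigma^2 * (1 + sum_i theta_i^2).
  sum_i theta_i^2 = (-0.575)^2 = 0.330625.
  gamma(0) = 3 * (1 + 0.330625) = 3 * 1.330625 = 3.991875, which rounds to 3.9919.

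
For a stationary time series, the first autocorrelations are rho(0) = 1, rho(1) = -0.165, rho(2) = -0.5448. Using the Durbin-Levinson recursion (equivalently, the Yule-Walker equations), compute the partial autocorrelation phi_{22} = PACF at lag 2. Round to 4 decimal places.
\phi_{22} = -0.5880

The PACF at lag k is phi_{kk}, the last component of the solution
to the Yule-Walker system G_k phi = r_k where
  (G_k)_{ij} = rho(|i - j|), (r_k)_i = rho(i), i,j = 1..k.
Equivalently, Durbin-Levinson gives phi_{kk} iteratively:
  phi_{11} = rho(1)
  phi_{kk} = [rho(k) - sum_{j=1..k-1} phi_{k-1,j} rho(k-j)]
            / [1 - sum_{j=1..k-1} phi_{k-1,j} rho(j)],
  phi_{k,j} = phi_{k-1,j} - phi_{kk} phi_{k-1,k-j},  j = 1..k-1.
Step k = 1:
  phi_11 = rho(1) = -0.165.
Step k = 2:
  phi_22 = [rho(2) - phi_11 rho(1)] / [1 - phi_11 rho(1)] = [-0.5448 - (-0.165)(-0.165)] / [1 - (-0.165)(-0.165)]
         = -0.572025 / 0.972775 = -0.588.
Therefore phi_{22} = -0.5880.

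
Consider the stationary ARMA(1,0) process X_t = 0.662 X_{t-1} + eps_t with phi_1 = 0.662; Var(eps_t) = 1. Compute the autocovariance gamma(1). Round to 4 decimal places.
\gamma(1) = 1.1784

Multiply the model equation by X_{t-k} and take expectations. With theta_0 = psi_0 = 1 and psi_j the MA(infinity) weights, this gives
  gamma(k) - sum_i phi_i gamma(k-i) = c_k,
  c_k = sigma^2 * sum_{j=k..q} theta_j psi_{j-k}   (c_k = 0 for k > q),
using gamma(-m) = gamma(m).
Pure AR (q = 0): c_0 = sigma^2 = 1, c_k = 0 for k >= 1.
Equations for k = 0 and k = 1 (AR order 1):
  gamma(0) = phi_1 gamma(1) + c_0
  gamma(1) = phi_1 gamma(0) + c_1
Substituting the second into the first: gamma(0) (1 - phi_1^2) = c_0 + phi_1 c_1, so
  gamma(0) = c_0 / (1 - phi_1^2) = 1 / (1 - (0.662)^2) = 1 / 0.561756 = 1.780132.
  gamma(1) = phi_1 gamma(0) = (0.662)(1.780132) = 1.178448.
Therefore gamma(1) = 1.1784 (to 4 decimal places).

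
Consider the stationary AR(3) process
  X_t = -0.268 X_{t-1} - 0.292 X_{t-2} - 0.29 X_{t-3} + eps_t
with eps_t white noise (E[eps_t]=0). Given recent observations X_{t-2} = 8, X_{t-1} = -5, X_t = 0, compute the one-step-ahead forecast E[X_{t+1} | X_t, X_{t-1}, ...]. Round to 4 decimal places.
E[X_{t+1} \mid \mathcal F_t] = -0.8600

For an AR(p) model X_t = c + sum_i phi_i X_{t-i} + eps_t, the
one-step-ahead conditional mean is
  E[X_{t+1} | X_t, ...] = c + sum_i phi_i X_{t+1-i}.
Substitute known values:
  E[X_{t+1} | ...] = (-0.268) * (0) + (-0.292) * (-5) + (-0.29) * (8)
                   = -0.8600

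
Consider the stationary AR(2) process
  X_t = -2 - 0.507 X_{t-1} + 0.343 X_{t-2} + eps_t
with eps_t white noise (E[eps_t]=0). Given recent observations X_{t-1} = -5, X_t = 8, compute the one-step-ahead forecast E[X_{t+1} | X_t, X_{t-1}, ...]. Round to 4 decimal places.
E[X_{t+1} \mid \mathcal F_t] = -7.7710

For an AR(p) model X_t = c + sum_i phi_i X_{t-i} + eps_t, the
one-step-ahead conditional mean is
  E[X_{t+1} | X_t, ...] = c + sum_i phi_i X_{t+1-i}.
Substitute known values:
  E[X_{t+1} | ...] = -2 + (-0.507) * (8) + (0.343) * (-5)
                   = -7.7710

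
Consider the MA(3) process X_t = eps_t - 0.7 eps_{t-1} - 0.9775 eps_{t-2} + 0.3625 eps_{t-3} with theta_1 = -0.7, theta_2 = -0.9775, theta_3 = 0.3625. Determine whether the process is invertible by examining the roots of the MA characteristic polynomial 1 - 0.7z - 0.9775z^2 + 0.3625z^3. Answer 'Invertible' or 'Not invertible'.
\text{Not invertible}

The MA(q) characteristic polynomial is P(z) = 1 - 0.7z - 0.9775z^2 + 0.3625z^3.
Invertibility requires all roots to lie outside the unit circle, i.e. |z| > 1 for every root.
Degree 3: look for a simple real root z0 first, then factor out (1 - z/z0) and solve the remaining quadratic.
Testing z0 = 0.8: P(0.8) = 1 + (-0.7)(0.8) + (-0.9775)(0.8)^2 + (0.3625)(0.8)^3
  = 1 + (-0.56) + (-0.6256) + (0.1856) = 0.  So z_0 = 0.8 is a root, |z_0| = 0.8.
Divide out the factor (1 - 1.25 z) = (1 - z/z0) (since 1/z0 = 1.25):
  P(z) = (1 - 1.25 z)(1 + (0.55) z + (-0.29) z^2)
  [check: z-coef 0.55 - (1.25) = -0.7; z^2-coef -0.29 - (1.25)(0.55) = -0.9775; z^3-coef -(1.25)(-0.29) = 0.3625.]
Remaining roots from the quadratic factor 1 + (0.55) z + (-0.29) z^2:
  Set 1 + (0.55) z + (-0.29) z^2 = 0, i.e. a z^2 + b z + c = 0 with a = -0.29, b = 0.55, c = 1.
  Discriminant D = b^2 - 4ac = (0.55)^2 - 4*(-0.29)*1 = 0.3025 - (-1.16) = 1.4625.
  D >= 0, so the roots are real: z = (-b +/- sqrt(D)) / (2a) = (-0.55 +/- 1.209339) / (-0.58).
    z_1 = (-0.55 + 1.209339) / (-0.58) = -1.1368,   |z_1| = 1.1368.
    z_2 = (-0.55 - 1.209339) / (-0.58) = 3.0333,   |z_2| = 3.0333.
Moduli of all roots: 0.8000, 1.1368, 3.0333.
All moduli strictly greater than 1? No.
Verdict: Not invertible.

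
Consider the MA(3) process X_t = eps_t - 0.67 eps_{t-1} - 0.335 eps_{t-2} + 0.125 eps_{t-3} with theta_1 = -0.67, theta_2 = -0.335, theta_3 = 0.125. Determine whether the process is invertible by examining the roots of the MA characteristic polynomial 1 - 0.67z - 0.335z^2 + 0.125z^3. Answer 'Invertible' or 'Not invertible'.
\text{Invertible}

The MA(q) characteristic polynomial is P(z) = 1 - 0.67z - 0.335z^2 + 0.125z^3.
Invertibility requires all roots to lie outside the unit circle, i.e. |z| > 1 for every root.
Degree 3: look for a simple real root z0 first, then factor out (1 - z/z0) and solve the remaining quadratic.
Testing z0 = -2: P(-2) = 1 + (-0.67)(-2) + (-0.335)(-2)^2 + (0.125)(-2)^3
  = 1 + (1.34) + (-1.34) + (-1) = 0.  So z_0 = -2 is a root, |z_0| = 2.
Divide out the factor (1 + 0.5 z) = (1 - z/z0) (since 1/z0 = -0.5):
  P(z) = (1 + 0.5 z)(1 + (-1.17) z + (0.25) z^2)
  [check: z-coef -1.17 - (-0.5) = -0.67; z^2-coef 0.25 - (-0.5)(-1.17) = -0.335; z^3-coef -(-0.5)(0.25) = 0.125.]
Remaining roots from the quadratic factor 1 + (-1.17) z + (0.25) z^2:
  Set 1 + (-1.17) z + (0.25) z^2 = 0, i.e. a z^2 + b z + c = 0 with a = 0.25, b = -1.17, c = 1.
  Discriminant D = b^2 - 4ac = (-1.17)^2 - 4*(0.25)*1 = 1.3689 - (1) = 0.3689.
  D >= 0, so the roots are real: z = (-b +/- sqrt(D)) / (2a) = (1.17 +/- 0.607371) / (0.5).
    z_1 = (1.17 + 0.607371) / (0.5) = 3.5547,   |z_1| = 3.5547.
    z_2 = (1.17 - 0.607371) / (0.5) = 1.1253,   |z_2| = 1.1253.
Moduli of all roots: 2.0000, 3.5547, 1.1253.
All moduli strictly greater than 1? Yes.
Verdict: Invertible.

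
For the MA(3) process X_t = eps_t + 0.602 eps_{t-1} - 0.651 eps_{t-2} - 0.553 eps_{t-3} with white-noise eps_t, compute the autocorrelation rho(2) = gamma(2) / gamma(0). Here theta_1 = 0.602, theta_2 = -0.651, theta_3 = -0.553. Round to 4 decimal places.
\rho(2) = -0.4703

For an MA(q) process with theta_0 = 1, the autocovariance is
  gamma(k) = sigma^2 * sum_{i=0..q-k} theta_i * theta_{i+k},
and rho(k) = gamma(k) / gamma(0). Sigma^2 cancels.
  numerator   = (1)*(-0.651) + (0.602)*(-0.553) = -0.983906.
  denominator = (1)^2 + (0.602)^2 + (-0.651)^2 + (-0.553)^2 = 2.092014.
  rho(2) = -0.983906 / 2.092014 = -0.4703.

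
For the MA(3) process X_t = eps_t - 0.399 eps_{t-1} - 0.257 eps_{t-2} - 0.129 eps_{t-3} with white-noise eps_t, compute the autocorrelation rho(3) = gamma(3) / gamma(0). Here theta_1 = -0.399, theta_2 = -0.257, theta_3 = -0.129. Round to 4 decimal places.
\rho(3) = -0.1039

For an MA(q) process with theta_0 = 1, the autocovariance is
  gamma(k) = sigma^2 * sum_{i=0..q-k} theta_i * theta_{i+k},
and rho(k) = gamma(k) / gamma(0). Sigma^2 cancels.
  numerator   = (1)*(-0.129) = -0.129.
  denominator = (1)^2 + (-0.399)^2 + (-0.257)^2 + (-0.129)^2 = 1.241891.
  rho(3) = -0.129 / 1.241891 = -0.1039.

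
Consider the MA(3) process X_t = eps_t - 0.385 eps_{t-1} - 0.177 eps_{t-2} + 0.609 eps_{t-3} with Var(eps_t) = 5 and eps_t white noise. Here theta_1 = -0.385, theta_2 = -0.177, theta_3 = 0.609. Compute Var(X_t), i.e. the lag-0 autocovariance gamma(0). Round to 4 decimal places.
\gamma(0) = 7.7522

For an MA(q) process X_t = eps_t + sum_i theta_i eps_{t-i} with
Var(eps_t) = sigma^2, the variance is
  gamma(0) = sigma^2 * (1 + sum_i theta_i^2).
  sum_i theta_i^2 = (-0.385)^2 + (-0.177)^2 + (0.609)^2 = 0.148225 + 0.031329 + 0.370881 = 0.550435.
  gamma(0) = 5 * (1 + 0.550435) = 5 * 1.550435 = 7.752175, which rounds to 7.7522.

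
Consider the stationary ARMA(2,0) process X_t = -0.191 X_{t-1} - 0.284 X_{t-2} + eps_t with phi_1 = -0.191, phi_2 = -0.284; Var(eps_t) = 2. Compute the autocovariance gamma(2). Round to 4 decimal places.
\gamma(2) = -0.5686

Multiply the model equation by X_{t-k} and take expectations. With theta_0 = psi_0 = 1 and psi_j the MA(infinity) weights, this gives
  gamma(k) - sum_i phi_i gamma(k-i) = c_k,
  c_k = sigma^2 * sum_{j=k..q} theta_j psi_{j-k}   (c_k = 0 for k > q),
using gamma(-m) = gamma(m).
Pure AR (q = 0): c_0 = sigma^2 = 2, c_k = 0 for k >= 1.
Equations for k = 0, 1, 2 (AR order 2, c_2 = 0):
  (E0) gamma(0) = phi_1 gamma(1) + phi_2 gamma(2) + c_0
  (E1) gamma(1) = phi_1 gamma(0) + phi_2 gamma(1) + c_1
  (E2) gamma(2) = phi_1 gamma(1) + phi_2 gamma(0)
From (E1): gamma(1) = A gamma(0) + B with
  A = phi_1 / (1 - phi_2) = -0.191 / 1.284 = -0.148754,   B = c_1 / (1 - phi_2) = 0 / 1.284 = 0.
Insert (E2) into (E0): gamma(0) (1 - phi_2^2) = phi_1 (1 + phi_2) gamma(1) + c_0.
  phi_1 (1 + phi_2) = (-0.191)(0.716) = -0.136756,   1 - phi_2^2 = 0.919344.
Replace gamma(1) by A gamma(0) + B and collect gamma(0):
  gamma(0) [0.919344 - (-0.136756)(-0.148754)] = c_0 = 2
  gamma(0) * 0.899001 = 2
  gamma(0) = 2 / 0.899001 = 2.224692.
  gamma(1) = A gamma(0) = (-0.148754)(2.224692) = -0.330932.
  gamma(2) = phi_1 gamma(1) + phi_2 gamma(0) = (-0.191)(-0.330932) + (-0.284)(2.224692) = -0.568604.
Therefore gamma(2) = -0.5686 (to 4 decimal places).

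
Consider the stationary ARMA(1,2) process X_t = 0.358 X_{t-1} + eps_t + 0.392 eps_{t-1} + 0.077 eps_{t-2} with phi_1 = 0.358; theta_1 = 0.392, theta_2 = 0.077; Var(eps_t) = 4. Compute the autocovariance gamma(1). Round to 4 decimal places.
\gamma(1) = 4.2326

Multiply the model equation by X_{t-k} and take expectations. With theta_0 = psi_0 = 1 and psi_j the MA(infinity) weights, this gives
  gamma(k) - sum_i phi_i gamma(k-i) = c_k,
  c_k = sigma^2 * sum_{j=k..q} theta_j psi_{j-k}   (c_k = 0 for k > q),
using gamma(-m) = gamma(m).
psi-weights needed (psi_j = theta_j + sum_i phi_i psi_{j-i}):
  psi_1 = theta_1 + phi_1 = 0.392 + (0.358) = 0.75
  psi_2 = theta_2 + phi_1 psi_1 = 0.077 + (0.358)(0.75) = 0.3455
Right-hand sides:
  c_0 = sigma^2 (1 + theta_1 psi_1 + theta_2 psi_2) = 4 * (1 + (0.392)(0.75) + (0.077)(0.3455)) = 4 * 1.320604 = 5.282414
  c_1 = sigma^2 (theta_1 + theta_2 psi_1) = 4 * (0.392 + (0.077)(0.75)) = 1.799
  c_2 = sigma^2 theta_2 = 4 * (0.077) = 0.308
Equations for k = 0 and k = 1 (AR order 1):
  gamma(0) = phi_1 gamma(1) + c_0
  gamma(1) = phi_1 gamma(0) + c_1
Substituting the second into the first: gamma(0) (1 - phi_1^2) = c_0 + phi_1 c_1, so
  gamma(0) = (c_0 + phi_1 c_1) / (1 - phi_1^2) = (5.282414 + (0.358)(1.799)) / (1 - (0.358)^2) = 5.926456 / 0.871836 = 6.797673.
  gamma(1) = phi_1 gamma(0) + c_1 = (0.358)(6.797673) + (1.799) = 4.232567.
Therefore gamma(1) = 4.2326 (to 4 decimal places).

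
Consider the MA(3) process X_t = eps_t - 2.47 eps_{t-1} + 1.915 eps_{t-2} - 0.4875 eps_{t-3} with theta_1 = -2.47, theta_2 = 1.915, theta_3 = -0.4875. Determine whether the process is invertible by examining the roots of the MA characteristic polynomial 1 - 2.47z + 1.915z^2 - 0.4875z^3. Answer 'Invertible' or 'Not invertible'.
\text{Not invertible}

The MA(q) characteristic polynomial is P(z) = 1 - 2.47z + 1.915z^2 - 0.4875z^3.
Invertibility requires all roots to lie outside the unit circle, i.e. |z| > 1 for every root.
Degree 3: look for a simple real root z0 first, then factor out (1 - z/z0) and solve the remaining quadratic.
Testing z0 = 0.8: P(0.8) = 1 + (-2.47)(0.8) + (1.915)(0.8)^2 + (-0.4875)(0.8)^3
  = 1 + (-1.976) + (1.2256) + (-0.2496) = 0.  So z_0 = 0.8 is a root, |z_0| = 0.8.
Divide out the factor (1 - 1.25 z) = (1 - z/z0) (since 1/z0 = 1.25):
  P(z) = (1 - 1.25 z)(1 + (-1.22) z + (0.39) z^2)
  [check: z-coef -1.22 - (1.25) = -2.47; z^2-coef 0.39 - (1.25)(-1.22) = 1.915; z^3-coef -(1.25)(0.39) = -0.4875.]
Remaining roots from the quadratic factor 1 + (-1.22) z + (0.39) z^2:
  Set 1 + (-1.22) z + (0.39) z^2 = 0, i.e. a z^2 + b z + c = 0 with a = 0.39, b = -1.22, c = 1.
  Discriminant D = b^2 - 4ac = (-1.22)^2 - 4*(0.39)*1 = 1.4884 - (1.56) = -0.0716.
  D < 0, so the roots are the complex-conjugate pair z = (-b +/- i sqrt(-D)) / (2a) = 1.5641 +/- 0.3431i.
  For a conjugate pair |z|^2 = z * conj(z) = (product of roots) = c/a = 1/(0.39) = 2.564103, so |z| = sqrt(2.564103) = 1.6013 for both roots.
Moduli of all roots: 0.8000, 1.6013, 1.6013.
All moduli strictly greater than 1? No.
Verdict: Not invertible.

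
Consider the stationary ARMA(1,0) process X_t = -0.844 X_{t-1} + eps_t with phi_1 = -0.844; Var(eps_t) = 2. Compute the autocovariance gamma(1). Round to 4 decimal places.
\gamma(1) = -5.8680

Multiply the model equation by X_{t-k} and take expectations. With theta_0 = psi_0 = 1 and psi_j the MA(infinity) weights, this gives
  gamma(k) - sum_i phi_i gamma(k-i) = c_k,
  c_k = sigma^2 * sum_{j=k..q} theta_j psi_{j-k}   (c_k = 0 for k > q),
using gamma(-m) = gamma(m).
Pure AR (q = 0): c_0 = sigma^2 = 2, c_k = 0 for k >= 1.
Equations for k = 0 and k = 1 (AR order 1):
  gamma(0) = phi_1 gamma(1) + c_0
  gamma(1) = phi_1 gamma(0) + c_1
Substituting the second into the first: gamma(0) (1 - phi_1^2) = c_0 + phi_1 c_1, so
  gamma(0) = c_0 / (1 - phi_1^2) = 2 / (1 - (-0.844)^2) = 2 / 0.287664 = 6.952556.
  gamma(1) = phi_1 gamma(0) = (-0.844)(6.952556) = -5.867957.
Therefore gamma(1) = -5.8680 (to 4 decimal places).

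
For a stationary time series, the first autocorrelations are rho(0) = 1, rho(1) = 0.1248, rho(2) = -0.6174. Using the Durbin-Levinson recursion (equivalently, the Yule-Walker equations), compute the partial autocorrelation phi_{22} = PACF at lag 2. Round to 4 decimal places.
\phi_{22} = -0.6430

The PACF at lag k is phi_{kk}, the last component of the solution
to the Yule-Walker system G_k phi = r_k where
  (G_k)_{ij} = rho(|i - j|), (r_k)_i = rho(i), i,j = 1..k.
Equivalently, Durbin-Levinson gives phi_{kk} iteratively:
  phi_{11} = rho(1)
  phi_{kk} = [rho(k) - sum_{j=1..k-1} phi_{k-1,j} rho(k-j)]
            / [1 - sum_{j=1..k-1} phi_{k-1,j} rho(j)],
  phi_{k,j} = phi_{k-1,j} - phi_{kk} phi_{k-1,k-j},  j = 1..k-1.
Step k = 1:
  phi_11 = rho(1) = 0.1248.
Step k = 2:
  phi_22 = [rho(2) - phi_11 rho(1)] / [1 - phi_11 rho(1)] = [-0.6174 - (0.1248)(0.1248)] / [1 - (0.1248)(0.1248)]
         = -0.63297504 / 0.98442496 = -0.643.
Therefore phi_{22} = -0.6430.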